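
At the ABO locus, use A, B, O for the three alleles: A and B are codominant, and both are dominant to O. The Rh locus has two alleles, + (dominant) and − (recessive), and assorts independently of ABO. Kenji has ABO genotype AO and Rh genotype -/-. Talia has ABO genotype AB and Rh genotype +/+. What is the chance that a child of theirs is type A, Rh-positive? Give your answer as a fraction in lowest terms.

ABO cross AO × AB → offspring phenotypes: 1/2 A, 1/4 B, 1/4 AB.
Rh cross -/- × +/+ → 1 Rh+.
Independent loci: P(type A, Rh-positive) = 1/2 × 1 = 1/2.

1/2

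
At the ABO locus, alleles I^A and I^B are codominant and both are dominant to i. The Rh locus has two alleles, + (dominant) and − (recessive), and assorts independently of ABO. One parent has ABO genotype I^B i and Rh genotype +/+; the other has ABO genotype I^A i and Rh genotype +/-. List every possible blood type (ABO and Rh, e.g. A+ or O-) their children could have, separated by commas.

Gametes from I^B i × I^A i give offspring ABO genotypes I^A I^B, I^A i, I^B i, i i, i.e. phenotypes O, A, B, AB.
Rh cross +/+ × +/- → phenotypes Rh+.
Combining independently: O+, A+, B+, AB+.

O+, A+, B+, AB+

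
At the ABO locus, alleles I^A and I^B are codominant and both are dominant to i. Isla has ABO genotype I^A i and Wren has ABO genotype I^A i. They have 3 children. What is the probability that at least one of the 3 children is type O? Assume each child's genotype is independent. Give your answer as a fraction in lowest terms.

ABO cross I^A i × I^A i → 1/4 O, 3/4 A.
So P(type O) = 1/4 per child.
P(none) = (3/4)^3 = 27/64; P(at least one) = 1 − 27/64 = 37/64.

37/64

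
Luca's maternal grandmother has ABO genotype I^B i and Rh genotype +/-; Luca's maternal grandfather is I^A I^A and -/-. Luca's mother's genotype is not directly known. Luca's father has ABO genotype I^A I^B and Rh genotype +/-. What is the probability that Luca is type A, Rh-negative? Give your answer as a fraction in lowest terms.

9/64

Luca's mother's ABO genotype from I^B i × I^A I^A: 1/2 I^A I^B, 1/2 I^A i.
Crossing each possibility with the father I^A I^B and summing P(type A): 1/2·1/4 + 1/2·1/2 = 3/8.
Similarly for Rh via the mother's Rh distribution: P(Rh-) = 3/8.
Independent loci: 3/8 × 3/8 = 9/64.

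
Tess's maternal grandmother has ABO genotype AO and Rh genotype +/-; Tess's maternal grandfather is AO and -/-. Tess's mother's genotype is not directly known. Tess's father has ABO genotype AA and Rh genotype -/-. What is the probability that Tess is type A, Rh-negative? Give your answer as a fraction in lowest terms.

3/4

Tess's mother's ABO genotype from AO × AO: 1/4 AA, 1/2 AO, 1/4 OO.
Crossing each possibility with the father AA and summing P(type A): 1/4·1 + 1/2·1 + 1/4·1 = 1.
Similarly for Rh via the mother's Rh distribution: P(Rh-) = 3/4.
Independent loci: 1 × 3/4 = 3/4.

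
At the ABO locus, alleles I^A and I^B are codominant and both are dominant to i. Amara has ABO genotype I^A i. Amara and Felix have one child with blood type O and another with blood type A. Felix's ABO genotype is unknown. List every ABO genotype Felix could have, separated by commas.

I^A i, I^B i, i i

For each candidate genotype of Felix, check whether crossing it with I^A i can produce every observed child phenotype.
  I^A I^A → possible child types {A} ✗
  I^A I^B → possible child types {A, B, AB} ✗
  I^A i → possible child types {O, A} ✓
  I^B I^B → possible child types {B, AB} ✗
  I^B i → possible child types {O, A, B, AB} ✓
  i i → possible child types {O, A} ✓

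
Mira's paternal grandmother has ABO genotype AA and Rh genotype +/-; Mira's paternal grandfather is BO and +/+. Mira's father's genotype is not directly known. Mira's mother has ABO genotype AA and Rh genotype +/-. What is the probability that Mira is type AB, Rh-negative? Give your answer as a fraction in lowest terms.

Mira's father's ABO genotype from AA × BO: 1/2 AB, 1/2 AO.
Crossing each possibility with the mother AA and summing P(type AB): 1/2·1/2 + 1/2·0 = 1/4.
Similarly for Rh via the father's Rh distribution: P(Rh-) = 1/8.
Independent loci: 1/4 × 1/8 = 1/32.

1/32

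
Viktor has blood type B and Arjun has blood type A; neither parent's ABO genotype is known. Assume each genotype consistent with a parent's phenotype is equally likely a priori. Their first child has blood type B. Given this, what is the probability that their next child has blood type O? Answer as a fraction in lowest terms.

Possible genotypes: Viktor ∈ {I^B I^B, I^B i}; Arjun ∈ {I^A I^A, I^A i}.
Weight each parental genotype pair by prior × P(type-B child):
  I^B I^B × I^A i: posterior weight 2/3; P(next child type O) = 0.
  I^B i × I^A i: posterior weight 1/3; P(next child type O) = 1/4.
Weighted sum = 1/12.

1/12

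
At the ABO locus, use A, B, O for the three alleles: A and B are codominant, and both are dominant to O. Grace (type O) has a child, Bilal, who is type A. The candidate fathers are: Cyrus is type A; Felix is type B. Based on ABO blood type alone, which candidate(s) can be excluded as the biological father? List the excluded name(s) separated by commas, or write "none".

A candidate is excluded only if no genotype consistent with his phenotype could produce a type A child with a type O mother.
Felix (type B): no genotype consistent with that phenotype can produce a type-A child with a type-O mother.

Felix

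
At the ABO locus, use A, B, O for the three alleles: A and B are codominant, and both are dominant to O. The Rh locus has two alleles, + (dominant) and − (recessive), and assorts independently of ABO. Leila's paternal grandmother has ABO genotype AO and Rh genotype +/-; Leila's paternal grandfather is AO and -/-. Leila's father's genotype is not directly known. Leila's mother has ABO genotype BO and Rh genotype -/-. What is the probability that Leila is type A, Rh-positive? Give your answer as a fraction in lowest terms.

Leila's father's ABO genotype from AO × AO: 1/4 AA, 1/2 AO, 1/4 OO.
Crossing each possibility with the mother BO and summing P(type A): 1/4·1/2 + 1/2·1/4 + 1/4·0 = 1/4.
Similarly for Rh via the father's Rh distribution: P(Rh+) = 1/4.
Independent loci: 1/4 × 1/4 = 1/16.

1/16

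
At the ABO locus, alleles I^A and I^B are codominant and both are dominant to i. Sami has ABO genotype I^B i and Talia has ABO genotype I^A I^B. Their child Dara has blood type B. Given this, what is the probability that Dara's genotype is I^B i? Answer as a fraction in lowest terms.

Cross I^B i × I^A I^B → 1/4 I^A I^B, 1/4 I^A i, 1/4 I^B I^B, 1/4 I^B i.
Type-B genotypes among offspring: I^B I^B (1/4), I^B i (1/4); total 1/2.
P(I^B i | type B) = (1/4) / (1/2) = 1/2.

1/2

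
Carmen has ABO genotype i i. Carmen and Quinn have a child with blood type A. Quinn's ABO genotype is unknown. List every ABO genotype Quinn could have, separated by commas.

For each candidate genotype of Quinn, check whether crossing it with i i can produce every observed child phenotype.
  I^A I^A → possible child types {A} ✓
  I^A I^B → possible child types {A, B} ✓
  I^A i → possible child types {O, A} ✓
  I^B I^B → possible child types {B} ✗
  I^B i → possible child types {O, B} ✗
  i i → possible child types {O} ✗

I^A I^A, I^A I^B, I^A i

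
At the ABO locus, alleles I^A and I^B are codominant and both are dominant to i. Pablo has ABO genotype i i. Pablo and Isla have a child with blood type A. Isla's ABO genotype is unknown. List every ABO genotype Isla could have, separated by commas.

For each candidate genotype of Isla, check whether crossing it with i i can produce every observed child phenotype.
  I^A I^A → possible child types {A} ✓
  I^A I^B → possible child types {A, B} ✓
  I^A i → possible child types {O, A} ✓
  I^B I^B → possible child types {B} ✗
  I^B i → possible child types {O, B} ✗
  i i → possible child types {O} ✗

I^A I^A, I^A I^B, I^A i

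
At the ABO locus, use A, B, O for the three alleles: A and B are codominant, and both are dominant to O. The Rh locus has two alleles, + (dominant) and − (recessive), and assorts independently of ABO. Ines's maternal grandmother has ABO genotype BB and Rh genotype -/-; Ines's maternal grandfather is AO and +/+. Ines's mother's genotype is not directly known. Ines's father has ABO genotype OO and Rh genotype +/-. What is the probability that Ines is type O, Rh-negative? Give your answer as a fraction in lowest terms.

1/16

Ines's mother's ABO genotype from BB × AO: 1/2 AB, 1/2 BO.
Crossing each possibility with the father OO and summing P(type O): 1/2·0 + 1/2·1/2 = 1/4.
Similarly for Rh via the mother's Rh distribution: P(Rh-) = 1/4.
Independent loci: 1/4 × 1/4 = 1/16.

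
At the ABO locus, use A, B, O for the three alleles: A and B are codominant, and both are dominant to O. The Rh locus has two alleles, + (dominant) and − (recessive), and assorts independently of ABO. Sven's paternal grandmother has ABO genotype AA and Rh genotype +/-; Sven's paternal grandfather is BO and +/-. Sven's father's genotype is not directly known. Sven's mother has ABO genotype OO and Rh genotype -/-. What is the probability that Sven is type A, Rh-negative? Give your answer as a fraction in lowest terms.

1/4

Sven's father's ABO genotype from AA × BO: 1/2 AB, 1/2 AO.
Crossing each possibility with the mother OO and summing P(type A): 1/2·1/2 + 1/2·1/2 = 1/2.
Similarly for Rh via the father's Rh distribution: P(Rh-) = 1/2.
Independent loci: 1/2 × 1/2 = 1/4.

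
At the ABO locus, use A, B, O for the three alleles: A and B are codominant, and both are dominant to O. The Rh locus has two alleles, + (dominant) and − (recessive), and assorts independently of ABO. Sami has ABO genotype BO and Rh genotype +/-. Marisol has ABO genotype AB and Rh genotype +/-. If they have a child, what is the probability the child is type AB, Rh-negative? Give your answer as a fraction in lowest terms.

1/16

ABO cross BO × AB → offspring phenotypes: 1/4 A, 1/2 B, 1/4 AB.
Rh cross +/- × +/- → 3/4 Rh+, 1/4 Rh-.
Independent loci: P(type AB, Rh-negative) = 1/4 × 1/4 = 1/16.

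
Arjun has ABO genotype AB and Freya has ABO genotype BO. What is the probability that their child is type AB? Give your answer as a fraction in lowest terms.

1/4

ABO cross AB × BO → offspring phenotypes: 1/4 A, 1/2 B, 1/4 AB.
So P(type AB) = 1/4.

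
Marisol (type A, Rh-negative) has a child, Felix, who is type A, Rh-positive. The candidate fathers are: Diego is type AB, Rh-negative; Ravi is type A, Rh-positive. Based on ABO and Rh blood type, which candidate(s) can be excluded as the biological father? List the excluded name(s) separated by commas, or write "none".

Diego

A candidate is excluded only if no genotype consistent with his phenotype could produce a type A, Rh-positive child with a type A, Rh-negative mother.
Diego (type AB, Rh-): no genotype consistent with that phenotype can produce a type-A Rh+ child with a type-A mother.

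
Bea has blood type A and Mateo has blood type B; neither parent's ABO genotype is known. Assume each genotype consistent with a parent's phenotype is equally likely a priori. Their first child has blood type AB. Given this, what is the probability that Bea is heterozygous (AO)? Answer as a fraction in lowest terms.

1/3

Possible genotypes: Bea ∈ {AA, AO}; Mateo ∈ {BB, BO}.
Weight each parental genotype pair by prior × P(type-AB child):
  AA × BB: posterior weight 4/9.
  AA × BO: posterior weight 2/9.
  AO × BB: posterior weight 2/9.
  AO × BO: posterior weight 1/9.
Sum the posterior weight over pairs where Bea is AO: 1/3.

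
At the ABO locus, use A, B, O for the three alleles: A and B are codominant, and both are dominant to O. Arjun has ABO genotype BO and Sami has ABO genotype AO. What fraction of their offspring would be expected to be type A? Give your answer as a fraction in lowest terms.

1/4

ABO cross BO × AO → offspring phenotypes: 1/4 O, 1/4 A, 1/4 B, 1/4 AB.
So P(type A) = 1/4.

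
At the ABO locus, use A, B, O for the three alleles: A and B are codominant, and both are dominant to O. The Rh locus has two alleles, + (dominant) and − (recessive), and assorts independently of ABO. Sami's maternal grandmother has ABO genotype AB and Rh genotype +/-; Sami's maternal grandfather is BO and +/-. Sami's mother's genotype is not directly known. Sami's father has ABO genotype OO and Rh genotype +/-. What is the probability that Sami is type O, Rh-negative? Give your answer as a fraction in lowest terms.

1/16

Sami's mother's ABO genotype from AB × BO: 1/4 AB, 1/4 AO, 1/4 BB, 1/4 BO.
Crossing each possibility with the father OO and summing P(type O): 1/4·0 + 1/4·1/2 + 1/4·0 + 1/4·1/2 = 1/4.
Similarly for Rh via the mother's Rh distribution: P(Rh-) = 1/4.
Independent loci: 1/4 × 1/4 = 1/16.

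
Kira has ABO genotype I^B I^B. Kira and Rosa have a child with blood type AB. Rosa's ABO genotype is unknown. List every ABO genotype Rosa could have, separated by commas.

For each candidate genotype of Rosa, check whether crossing it with I^B I^B can produce every observed child phenotype.
  I^A I^A → possible child types {AB} ✓
  I^A I^B → possible child types {B, AB} ✓
  I^A i → possible child types {B, AB} ✓
  I^B I^B → possible child types {B} ✗
  I^B i → possible child types {B} ✗
  i i → possible child types {B} ✗

I^A I^A, I^A I^B, I^A i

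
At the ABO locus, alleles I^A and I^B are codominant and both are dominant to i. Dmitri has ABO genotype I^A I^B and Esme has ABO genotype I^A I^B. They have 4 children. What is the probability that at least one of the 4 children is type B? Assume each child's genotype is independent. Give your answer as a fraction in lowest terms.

175/256

ABO cross I^A I^B × I^A I^B → 1/4 A, 1/4 B, 1/2 AB.
So P(type B) = 1/4 per child.
P(none) = (3/4)^4 = 81/256; P(at least one) = 1 − 81/256 = 175/256.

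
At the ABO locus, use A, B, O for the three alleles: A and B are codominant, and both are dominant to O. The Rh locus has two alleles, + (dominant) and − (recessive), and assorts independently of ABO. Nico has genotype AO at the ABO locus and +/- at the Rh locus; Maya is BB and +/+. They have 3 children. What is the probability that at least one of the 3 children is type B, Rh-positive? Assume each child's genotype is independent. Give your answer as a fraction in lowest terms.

ABO cross AO × BB → 1/2 B, 1/2 AB.
Rh cross +/- × +/+ → 1 Rh+; so P(type B, Rh-positive) = 1/2 × 1 = 1/2 per child.
P(none) = (1/2)^3 = 1/8; P(at least one) = 1 − 1/8 = 7/8.

7/8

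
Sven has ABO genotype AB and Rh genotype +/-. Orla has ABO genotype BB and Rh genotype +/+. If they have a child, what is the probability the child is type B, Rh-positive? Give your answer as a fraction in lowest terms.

ABO cross AB × BB → offspring phenotypes: 1/2 B, 1/2 AB.
Rh cross +/- × +/+ → 1 Rh+.
Independent loci: P(type B, Rh-positive) = 1/2 × 1 = 1/2.

1/2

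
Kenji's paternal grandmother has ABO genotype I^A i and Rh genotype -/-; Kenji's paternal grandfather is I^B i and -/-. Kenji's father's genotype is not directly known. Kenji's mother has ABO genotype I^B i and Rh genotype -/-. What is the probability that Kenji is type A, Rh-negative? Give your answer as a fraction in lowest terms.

1/8

Kenji's father's ABO genotype from I^A i × I^B i: 1/4 I^A I^B, 1/4 I^A i, 1/4 I^B i, 1/4 i i.
Crossing each possibility with the mother I^B i and summing P(type A): 1/4·1/4 + 1/4·1/4 + 1/4·0 + 1/4·0 = 1/8.
Similarly for Rh via the father's Rh distribution: P(Rh-) = 1.
Independent loci: 1/8 × 1 = 1/8.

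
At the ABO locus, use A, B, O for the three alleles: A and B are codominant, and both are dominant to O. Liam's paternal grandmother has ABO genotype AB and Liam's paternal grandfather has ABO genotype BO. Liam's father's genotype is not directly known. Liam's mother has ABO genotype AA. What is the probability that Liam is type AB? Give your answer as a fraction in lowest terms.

Liam's father's ABO genotype from AB × BO: 1/4 AB, 1/4 AO, 1/4 BB, 1/4 BO.
Crossing each possibility with the mother AA and summing P(type AB): 1/4·1/2 + 1/4·0 + 1/4·1 + 1/4·1/2 = 1/2.

1/2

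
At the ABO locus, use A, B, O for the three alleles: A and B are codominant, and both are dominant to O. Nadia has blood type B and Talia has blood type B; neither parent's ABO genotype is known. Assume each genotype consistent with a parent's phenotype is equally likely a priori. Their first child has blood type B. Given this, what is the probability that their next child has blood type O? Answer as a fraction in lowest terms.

1/20

Possible genotypes: Nadia ∈ {BB, BO}; Talia ∈ {BB, BO}.
Weight each parental genotype pair by prior × P(type-B child):
  BB × BB: posterior weight 4/15; P(next child type O) = 0.
  BB × BO: posterior weight 4/15; P(next child type O) = 0.
  BO × BB: posterior weight 4/15; P(next child type O) = 0.
  BO × BO: posterior weight 1/5; P(next child type O) = 1/4.
Weighted sum = 1/20.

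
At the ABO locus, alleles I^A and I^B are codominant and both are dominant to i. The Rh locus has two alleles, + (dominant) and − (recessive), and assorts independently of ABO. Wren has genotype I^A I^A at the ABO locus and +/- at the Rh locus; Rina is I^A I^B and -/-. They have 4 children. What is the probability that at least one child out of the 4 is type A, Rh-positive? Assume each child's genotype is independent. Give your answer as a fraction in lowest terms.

ABO cross I^A I^A × I^A I^B → 1/2 A, 1/2 AB.
Rh cross +/- × -/- → 1/2 Rh+, 1/2 Rh-; so P(type A, Rh-positive) = 1/2 × 1/2 = 1/4 per child.
P(none) = (3/4)^4 = 81/256; P(at least one) = 1 − 81/256 = 175/256.

175/256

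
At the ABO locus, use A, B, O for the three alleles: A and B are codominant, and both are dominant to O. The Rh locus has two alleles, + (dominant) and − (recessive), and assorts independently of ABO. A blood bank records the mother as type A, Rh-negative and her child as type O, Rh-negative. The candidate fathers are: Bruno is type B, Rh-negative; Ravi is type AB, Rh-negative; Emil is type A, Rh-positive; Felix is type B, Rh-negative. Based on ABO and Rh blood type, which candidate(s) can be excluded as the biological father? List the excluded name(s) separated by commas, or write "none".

Ravi

A candidate is excluded only if no genotype consistent with his phenotype could produce a type O, Rh-negative child with a type A, Rh-negative mother.
Ravi (type AB, Rh-): no genotype consistent with that phenotype can produce a type-O Rh- child with a type-A mother.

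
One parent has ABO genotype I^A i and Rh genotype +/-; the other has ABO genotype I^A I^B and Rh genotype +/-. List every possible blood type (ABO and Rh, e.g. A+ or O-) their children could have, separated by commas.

Gametes from I^A i × I^A I^B give offspring ABO genotypes I^A I^A, I^A I^B, I^A i, I^B i, i.e. phenotypes A, B, AB.
Rh cross +/- × +/- → phenotypes Rh+, Rh-.
Combining independently: A+, A-, B+, B-, AB+, AB-.

A+, A-, B+, B-, AB+, AB-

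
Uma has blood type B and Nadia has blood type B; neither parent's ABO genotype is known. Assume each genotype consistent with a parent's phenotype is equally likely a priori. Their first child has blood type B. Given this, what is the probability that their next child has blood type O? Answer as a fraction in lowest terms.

Possible genotypes: Uma ∈ {I^B I^B, I^B i}; Nadia ∈ {I^B I^B, I^B i}.
Weight each parental genotype pair by prior × P(type-B child):
  I^B I^B × I^B I^B: posterior weight 4/15; P(next child type O) = 0.
  I^B I^B × I^B i: posterior weight 4/15; P(next child type O) = 0.
  I^B i × I^B I^B: posterior weight 4/15; P(next child type O) = 0.
  I^B i × I^B i: posterior weight 1/5; P(next child type O) = 1/4.
Weighted sum = 1/20.

1/20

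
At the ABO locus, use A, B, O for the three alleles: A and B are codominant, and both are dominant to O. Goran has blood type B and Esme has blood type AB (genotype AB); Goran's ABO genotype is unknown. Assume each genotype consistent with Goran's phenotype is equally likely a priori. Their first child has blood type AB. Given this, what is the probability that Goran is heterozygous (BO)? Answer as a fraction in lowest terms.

1/3

Possible genotypes: Goran ∈ {BB, BO}; Esme ∈ {AB}.
Weight each parental genotype pair by prior × P(type-AB child):
  BB × AB: posterior weight 2/3.
  BO × AB: posterior weight 1/3.
Sum the posterior weight over pairs where Goran is BO: 1/3.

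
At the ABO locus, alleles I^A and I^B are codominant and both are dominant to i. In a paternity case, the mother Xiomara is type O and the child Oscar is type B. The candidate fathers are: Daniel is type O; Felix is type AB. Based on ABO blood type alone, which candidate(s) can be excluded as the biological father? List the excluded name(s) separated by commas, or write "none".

A candidate is excluded only if no genotype consistent with his phenotype could produce a type B child with a type O mother.
Daniel (type O): no genotype consistent with that phenotype can produce a type-B child with a type-O mother.

Daniel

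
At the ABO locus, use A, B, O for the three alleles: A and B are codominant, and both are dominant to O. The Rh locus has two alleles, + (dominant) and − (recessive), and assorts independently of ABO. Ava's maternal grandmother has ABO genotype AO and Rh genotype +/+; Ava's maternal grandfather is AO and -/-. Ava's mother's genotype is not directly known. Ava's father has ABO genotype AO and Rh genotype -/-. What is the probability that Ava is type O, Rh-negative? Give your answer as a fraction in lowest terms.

Ava's mother's ABO genotype from AO × AO: 1/4 AA, 1/2 AO, 1/4 OO.
Crossing each possibility with the father AO and summing P(type O): 1/4·0 + 1/2·1/4 + 1/4·1/2 = 1/4.
Similarly for Rh via the mother's Rh distribution: P(Rh-) = 1/2.
Independent loci: 1/4 × 1/2 = 1/8.

1/8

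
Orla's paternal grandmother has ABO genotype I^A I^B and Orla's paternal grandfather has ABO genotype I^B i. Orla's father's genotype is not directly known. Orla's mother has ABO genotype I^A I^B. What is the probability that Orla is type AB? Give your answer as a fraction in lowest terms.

3/8

Orla's father's ABO genotype from I^A I^B × I^B i: 1/4 I^A I^B, 1/4 I^A i, 1/4 I^B I^B, 1/4 I^B i.
Crossing each possibility with the mother I^A I^B and summing P(type AB): 1/4·1/2 + 1/4·1/4 + 1/4·1/2 + 1/4·1/4 = 3/8.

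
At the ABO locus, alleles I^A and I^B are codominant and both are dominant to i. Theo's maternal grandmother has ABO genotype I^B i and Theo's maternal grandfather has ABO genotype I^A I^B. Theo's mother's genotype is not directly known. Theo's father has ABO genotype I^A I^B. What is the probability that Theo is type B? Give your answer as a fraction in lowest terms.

Theo's mother's ABO genotype from I^B i × I^A I^B: 1/4 I^A I^B, 1/4 I^A i, 1/4 I^B I^B, 1/4 I^B i.
Crossing each possibility with the father I^A I^B and summing P(type B): 1/4·1/4 + 1/4·1/4 + 1/4·1/2 + 1/4·1/2 = 3/8.

3/8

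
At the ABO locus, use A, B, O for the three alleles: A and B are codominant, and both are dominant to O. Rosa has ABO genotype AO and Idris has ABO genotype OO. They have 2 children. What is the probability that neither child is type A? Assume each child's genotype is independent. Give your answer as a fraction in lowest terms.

ABO cross AO × OO → 1/2 O, 1/2 A.
So P(type A) = 1/2 per child.
P(not type A) = 1/2 for one child; (1/2)^2 = 1/4.

1/4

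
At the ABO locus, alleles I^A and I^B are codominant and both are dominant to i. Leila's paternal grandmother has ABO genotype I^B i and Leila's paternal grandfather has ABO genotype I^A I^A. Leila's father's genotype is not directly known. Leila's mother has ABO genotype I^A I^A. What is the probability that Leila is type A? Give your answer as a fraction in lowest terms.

Leila's father's ABO genotype from I^B i × I^A I^A: 1/2 I^A I^B, 1/2 I^A i.
Crossing each possibility with the mother I^A I^A and summing P(type A): 1/2·1/2 + 1/2·1 = 3/4.

3/4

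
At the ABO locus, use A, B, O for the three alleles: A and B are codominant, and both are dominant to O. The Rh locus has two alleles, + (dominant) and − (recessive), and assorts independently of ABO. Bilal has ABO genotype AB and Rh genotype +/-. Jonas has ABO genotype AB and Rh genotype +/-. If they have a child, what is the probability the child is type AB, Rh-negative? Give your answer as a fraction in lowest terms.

ABO cross AB × AB → offspring phenotypes: 1/4 A, 1/4 B, 1/2 AB.
Rh cross +/- × +/- → 3/4 Rh+, 1/4 Rh-.
Independent loci: P(type AB, Rh-negative) = 1/2 × 1/4 = 1/8.

1/8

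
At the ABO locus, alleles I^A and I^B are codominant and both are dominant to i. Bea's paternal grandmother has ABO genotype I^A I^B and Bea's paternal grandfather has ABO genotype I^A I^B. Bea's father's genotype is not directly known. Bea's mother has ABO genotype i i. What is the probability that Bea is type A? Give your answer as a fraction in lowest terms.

Bea's father's ABO genotype from I^A I^B × I^A I^B: 1/4 I^A I^A, 1/2 I^A I^B, 1/4 I^B I^B.
Crossing each possibility with the mother i i and summing P(type A): 1/4·1 + 1/2·1/2 + 1/4·0 = 1/2.

1/2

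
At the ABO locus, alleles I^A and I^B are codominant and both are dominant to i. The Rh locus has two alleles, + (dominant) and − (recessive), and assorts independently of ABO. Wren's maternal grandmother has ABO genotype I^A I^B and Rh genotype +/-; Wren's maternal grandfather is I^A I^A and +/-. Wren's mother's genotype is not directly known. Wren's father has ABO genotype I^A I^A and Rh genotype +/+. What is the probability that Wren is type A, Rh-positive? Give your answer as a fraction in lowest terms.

3/4

Wren's mother's ABO genotype from I^A I^B × I^A I^A: 1/2 I^A I^A, 1/2 I^A I^B.
Crossing each possibility with the father I^A I^A and summing P(type A): 1/2·1 + 1/2·1/2 = 3/4.
Similarly for Rh via the mother's Rh distribution: P(Rh+) = 1.
Independent loci: 3/4 × 1 = 3/4.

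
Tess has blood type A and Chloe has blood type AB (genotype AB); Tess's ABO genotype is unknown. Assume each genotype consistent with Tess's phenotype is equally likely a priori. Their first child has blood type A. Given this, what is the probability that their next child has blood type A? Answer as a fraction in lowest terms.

Possible genotypes: Tess ∈ {AA, AO}; Chloe ∈ {AB}.
Weight each parental genotype pair by prior × P(type-A child):
  AA × AB: posterior weight 1/2; P(next child type A) = 1/2.
  AO × AB: posterior weight 1/2; P(next child type A) = 1/2.
Weighted sum = 1/2.

1/2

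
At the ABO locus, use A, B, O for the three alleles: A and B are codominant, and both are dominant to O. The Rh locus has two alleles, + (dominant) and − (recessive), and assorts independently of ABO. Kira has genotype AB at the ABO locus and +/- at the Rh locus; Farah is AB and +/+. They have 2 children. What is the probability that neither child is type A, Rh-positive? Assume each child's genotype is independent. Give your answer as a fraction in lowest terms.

ABO cross AB × AB → 1/4 A, 1/4 B, 1/2 AB.
Rh cross +/- × +/+ → 1 Rh+; so P(type A, Rh-positive) = 1/4 × 1 = 1/4 per child.
P(not type A, Rh-positive) = 3/4 for one child; (3/4)^2 = 9/16.

9/16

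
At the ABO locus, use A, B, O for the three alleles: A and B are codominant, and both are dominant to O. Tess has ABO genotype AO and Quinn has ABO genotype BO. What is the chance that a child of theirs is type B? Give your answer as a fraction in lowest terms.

ABO cross AO × BO → offspring phenotypes: 1/4 O, 1/4 A, 1/4 B, 1/4 AB.
So P(type B) = 1/4.

1/4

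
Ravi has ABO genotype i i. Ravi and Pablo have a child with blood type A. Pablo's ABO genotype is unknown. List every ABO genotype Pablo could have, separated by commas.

For each candidate genotype of Pablo, check whether crossing it with i i can produce every observed child phenotype.
  I^A I^A → possible child types {A} ✓
  I^A I^B → possible child types {A, B} ✓
  I^A i → possible child types {O, A} ✓
  I^B I^B → possible child types {B} ✗
  I^B i → possible child types {O, B} ✗
  i i → possible child types {O} ✗

I^A I^A, I^A I^B, I^A i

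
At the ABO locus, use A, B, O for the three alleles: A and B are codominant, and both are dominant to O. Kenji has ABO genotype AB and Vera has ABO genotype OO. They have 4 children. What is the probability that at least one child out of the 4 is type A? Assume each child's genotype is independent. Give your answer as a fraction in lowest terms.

15/16

ABO cross AB × OO → 1/2 A, 1/2 B.
So P(type A) = 1/2 per child.
P(none) = (1/2)^4 = 1/16; P(at least one) = 1 − 1/16 = 15/16.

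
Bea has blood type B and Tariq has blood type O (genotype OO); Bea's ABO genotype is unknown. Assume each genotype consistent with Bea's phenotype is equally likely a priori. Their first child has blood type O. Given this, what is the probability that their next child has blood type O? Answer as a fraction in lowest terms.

Possible genotypes: Bea ∈ {BB, BO}; Tariq ∈ {OO}.
Weight each parental genotype pair by prior × P(type-O child):
  BO × OO: posterior weight 1; P(next child type O) = 1/2.
Weighted sum = 1/2.

1/2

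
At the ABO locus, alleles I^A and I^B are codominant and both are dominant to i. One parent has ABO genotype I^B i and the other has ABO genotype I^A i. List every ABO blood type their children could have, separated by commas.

Gametes from I^B i × I^A i give offspring ABO genotypes I^A I^B, I^A i, I^B i, i i, i.e. phenotypes O, A, B, AB.

O, A, B, AB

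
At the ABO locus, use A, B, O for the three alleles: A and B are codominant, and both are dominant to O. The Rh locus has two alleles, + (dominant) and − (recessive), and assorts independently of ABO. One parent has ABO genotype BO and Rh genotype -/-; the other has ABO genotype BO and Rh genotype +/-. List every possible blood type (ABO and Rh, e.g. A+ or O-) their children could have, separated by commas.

Gametes from BO × BO give offspring ABO genotypes BB, BO, OO, i.e. phenotypes O, B.
Rh cross -/- × +/- → phenotypes Rh+, Rh-.
Combining independently: O+, O-, B+, B-.

O+, O-, B+, B-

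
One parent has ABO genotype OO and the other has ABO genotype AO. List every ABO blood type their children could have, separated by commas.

Gametes from OO × AO give offspring ABO genotypes AO, OO, i.e. phenotypes O, A.

O, A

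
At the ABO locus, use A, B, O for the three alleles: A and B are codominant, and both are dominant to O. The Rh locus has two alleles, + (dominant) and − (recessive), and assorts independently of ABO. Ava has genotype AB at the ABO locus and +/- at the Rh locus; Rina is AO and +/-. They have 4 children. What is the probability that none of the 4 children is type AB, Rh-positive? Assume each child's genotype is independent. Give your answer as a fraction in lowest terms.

28561/65536

ABO cross AB × AO → 1/2 A, 1/4 B, 1/4 AB.
Rh cross +/- × +/- → 3/4 Rh+, 1/4 Rh-; so P(type AB, Rh-positive) = 1/4 × 3/4 = 3/16 per child.
P(not type AB, Rh-positive) = 13/16 for one child; (13/16)^4 = 28561/65536.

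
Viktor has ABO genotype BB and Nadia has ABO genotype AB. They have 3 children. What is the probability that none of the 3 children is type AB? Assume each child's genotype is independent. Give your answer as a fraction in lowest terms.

1/8

ABO cross BB × AB → 1/2 B, 1/2 AB.
So P(type AB) = 1/2 per child.
P(not type AB) = 1/2 for one child; (1/2)^3 = 1/8.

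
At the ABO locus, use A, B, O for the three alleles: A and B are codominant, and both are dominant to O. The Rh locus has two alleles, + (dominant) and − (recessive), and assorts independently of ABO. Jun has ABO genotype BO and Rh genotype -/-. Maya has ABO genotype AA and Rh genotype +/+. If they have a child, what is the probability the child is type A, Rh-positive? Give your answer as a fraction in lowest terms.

1/2

ABO cross BO × AA → offspring phenotypes: 1/2 A, 1/2 AB.
Rh cross -/- × +/+ → 1 Rh+.
Independent loci: P(type A, Rh-positive) = 1/2 × 1 = 1/2.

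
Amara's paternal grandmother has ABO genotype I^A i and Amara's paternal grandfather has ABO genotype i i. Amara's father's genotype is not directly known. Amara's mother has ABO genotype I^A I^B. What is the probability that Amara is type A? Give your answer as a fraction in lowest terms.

1/2

Amara's father's ABO genotype from I^A i × i i: 1/2 I^A i, 1/2 i i.
Crossing each possibility with the mother I^A I^B and summing P(type A): 1/2·1/2 + 1/2·1/2 = 1/2.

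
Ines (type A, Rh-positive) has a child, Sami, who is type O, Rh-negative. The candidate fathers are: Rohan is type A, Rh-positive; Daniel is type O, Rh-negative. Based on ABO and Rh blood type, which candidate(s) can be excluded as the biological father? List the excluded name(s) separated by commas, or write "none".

none

A candidate is excluded only if no genotype consistent with his phenotype could produce a type O, Rh-negative child with a type A, Rh-positive mother.
Every candidate has at least one consistent genotype combination, so none can be excluded.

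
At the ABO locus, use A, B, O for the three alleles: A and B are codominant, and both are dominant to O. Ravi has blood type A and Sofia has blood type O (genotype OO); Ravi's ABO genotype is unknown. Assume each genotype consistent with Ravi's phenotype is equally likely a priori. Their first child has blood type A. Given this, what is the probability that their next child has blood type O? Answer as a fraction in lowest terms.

1/6

Possible genotypes: Ravi ∈ {AA, AO}; Sofia ∈ {OO}.
Weight each parental genotype pair by prior × P(type-A child):
  AA × OO: posterior weight 2/3; P(next child type O) = 0.
  AO × OO: posterior weight 1/3; P(next child type O) = 1/2.
Weighted sum = 1/6.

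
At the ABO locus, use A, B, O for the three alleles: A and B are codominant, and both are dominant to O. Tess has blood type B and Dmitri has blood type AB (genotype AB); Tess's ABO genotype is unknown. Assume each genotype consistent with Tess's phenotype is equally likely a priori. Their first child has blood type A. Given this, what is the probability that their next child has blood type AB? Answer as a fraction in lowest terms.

1/4

Possible genotypes: Tess ∈ {BB, BO}; Dmitri ∈ {AB}.
Weight each parental genotype pair by prior × P(type-A child):
  BO × AB: posterior weight 1; P(next child type AB) = 1/4.
Weighted sum = 1/4.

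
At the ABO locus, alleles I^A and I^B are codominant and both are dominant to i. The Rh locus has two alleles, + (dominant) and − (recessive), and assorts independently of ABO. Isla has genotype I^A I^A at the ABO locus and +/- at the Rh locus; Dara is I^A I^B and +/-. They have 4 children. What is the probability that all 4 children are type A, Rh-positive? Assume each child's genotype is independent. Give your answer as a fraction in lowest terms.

ABO cross I^A I^A × I^A I^B → 1/2 A, 1/2 AB.
Rh cross +/- × +/- → 3/4 Rh+, 1/4 Rh-; so P(type A, Rh-positive) = 1/2 × 3/4 = 3/8 per child.
All 4 independent: (3/8)^4 = 81/4096.

81/4096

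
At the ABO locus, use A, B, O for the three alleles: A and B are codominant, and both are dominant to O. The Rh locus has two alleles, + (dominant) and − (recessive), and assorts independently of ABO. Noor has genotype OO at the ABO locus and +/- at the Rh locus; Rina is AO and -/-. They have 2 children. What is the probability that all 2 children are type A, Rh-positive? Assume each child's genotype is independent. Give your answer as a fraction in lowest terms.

ABO cross OO × AO → 1/2 O, 1/2 A.
Rh cross +/- × -/- → 1/2 Rh+, 1/2 Rh-; so P(type A, Rh-positive) = 1/2 × 1/2 = 1/4 per child.
All 2 independent: (1/4)^2 = 1/16.

1/16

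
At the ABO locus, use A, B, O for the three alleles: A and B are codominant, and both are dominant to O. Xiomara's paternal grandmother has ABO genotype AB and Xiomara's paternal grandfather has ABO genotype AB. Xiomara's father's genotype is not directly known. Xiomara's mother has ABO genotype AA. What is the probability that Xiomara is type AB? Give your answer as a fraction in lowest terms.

Xiomara's father's ABO genotype from AB × AB: 1/4 AA, 1/2 AB, 1/4 BB.
Crossing each possibility with the mother AA and summing P(type AB): 1/4·0 + 1/2·1/2 + 1/4·1 = 1/2.

1/2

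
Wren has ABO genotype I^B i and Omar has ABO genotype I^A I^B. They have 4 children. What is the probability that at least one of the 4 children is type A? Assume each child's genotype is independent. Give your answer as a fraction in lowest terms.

ABO cross I^B i × I^A I^B → 1/4 A, 1/2 B, 1/4 AB.
So P(type A) = 1/4 per child.
P(none) = (3/4)^4 = 81/256; P(at least one) = 1 − 81/256 = 175/256.

175/256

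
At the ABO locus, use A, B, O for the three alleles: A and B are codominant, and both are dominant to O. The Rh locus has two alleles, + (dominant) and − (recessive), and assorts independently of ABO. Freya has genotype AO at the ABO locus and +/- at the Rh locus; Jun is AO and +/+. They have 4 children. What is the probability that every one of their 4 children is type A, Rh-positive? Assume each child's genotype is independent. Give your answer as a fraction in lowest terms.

81/256

ABO cross AO × AO → 1/4 O, 3/4 A.
Rh cross +/- × +/+ → 1 Rh+; so P(type A, Rh-positive) = 3/4 × 1 = 3/4 per child.
All 4 independent: (3/4)^4 = 81/256.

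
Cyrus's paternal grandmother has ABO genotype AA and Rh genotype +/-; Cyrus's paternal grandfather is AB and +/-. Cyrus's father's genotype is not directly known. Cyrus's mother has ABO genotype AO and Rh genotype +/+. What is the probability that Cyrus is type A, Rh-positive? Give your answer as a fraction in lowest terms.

3/4

Cyrus's father's ABO genotype from AA × AB: 1/2 AA, 1/2 AB.
Crossing each possibility with the mother AO and summing P(type A): 1/2·1 + 1/2·1/2 = 3/4.
Similarly for Rh via the father's Rh distribution: P(Rh+) = 1.
Independent loci: 3/4 × 1 = 3/4.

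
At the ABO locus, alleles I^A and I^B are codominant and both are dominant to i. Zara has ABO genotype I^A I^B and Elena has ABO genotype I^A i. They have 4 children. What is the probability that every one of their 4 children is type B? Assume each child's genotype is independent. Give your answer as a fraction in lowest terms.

1/256

ABO cross I^A I^B × I^A i → 1/2 A, 1/4 B, 1/4 AB.
So P(type B) = 1/4 per child.
All 4 independent: (1/4)^4 = 1/256.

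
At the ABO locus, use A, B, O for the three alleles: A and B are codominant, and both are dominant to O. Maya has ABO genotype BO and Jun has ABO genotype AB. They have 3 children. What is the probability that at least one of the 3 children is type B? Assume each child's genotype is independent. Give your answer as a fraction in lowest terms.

ABO cross BO × AB → 1/4 A, 1/2 B, 1/4 AB.
So P(type B) = 1/2 per child.
P(none) = (1/2)^3 = 1/8; P(at least one) = 1 − 1/8 = 7/8.

7/8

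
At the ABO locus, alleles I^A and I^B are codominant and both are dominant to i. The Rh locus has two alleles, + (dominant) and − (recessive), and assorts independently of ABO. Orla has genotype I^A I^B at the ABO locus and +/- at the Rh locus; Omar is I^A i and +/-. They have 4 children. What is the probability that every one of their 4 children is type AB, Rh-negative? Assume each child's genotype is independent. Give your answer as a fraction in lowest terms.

ABO cross I^A I^B × I^A i → 1/2 A, 1/4 B, 1/4 AB.
Rh cross +/- × +/- → 3/4 Rh+, 1/4 Rh-; so P(type AB, Rh-negative) = 1/4 × 1/4 = 1/16 per child.
All 4 independent: (1/16)^4 = 1/65536.

1/65536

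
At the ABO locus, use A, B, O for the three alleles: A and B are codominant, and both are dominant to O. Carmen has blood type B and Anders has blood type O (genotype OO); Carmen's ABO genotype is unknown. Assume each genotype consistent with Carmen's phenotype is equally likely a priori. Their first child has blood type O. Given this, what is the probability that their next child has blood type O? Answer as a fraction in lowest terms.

1/2

Possible genotypes: Carmen ∈ {BB, BO}; Anders ∈ {OO}.
Weight each parental genotype pair by prior × P(type-O child):
  BO × OO: posterior weight 1; P(next child type O) = 1/2.
Weighted sum = 1/2.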